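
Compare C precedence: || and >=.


'>=' is relational (level 7); '||' is logical OR (level 1)
Higher level binds tighter
'>=' has higher precedence than '||'


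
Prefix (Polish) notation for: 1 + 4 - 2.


left-to-right (same/higher precedence on left): tree is (- (+ 1 4) 2)
Prefix: - + 1 4 2


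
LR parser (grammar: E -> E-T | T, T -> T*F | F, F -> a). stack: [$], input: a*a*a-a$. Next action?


no handle on stack; shift 'a'
Action: shift


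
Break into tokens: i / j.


Scan left to right, longest-match per lexeme
Tokens: ID(i), OP(/), ID(j)


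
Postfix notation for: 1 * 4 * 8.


Left to right (same or higher precedence on left)
Postfix: 1 4 * 8 *


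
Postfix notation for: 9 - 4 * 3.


* has higher precedence, evaluate 4*3 first
Postfix: 9 4 3 * -


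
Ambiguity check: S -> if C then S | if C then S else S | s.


dangling else: 'if C then if C then s else s' parses two ways
Ambiguous


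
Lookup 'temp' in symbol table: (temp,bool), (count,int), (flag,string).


Lookup 'temp' → type bool


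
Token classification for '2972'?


Pattern: digits only
Type: INTEGER_LITERAL


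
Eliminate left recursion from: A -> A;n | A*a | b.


Left-recursive alternatives: A;n, A*a; non-recursive: b
Introduce A': A -> bA', A' -> ;nA' | *aA' | ε


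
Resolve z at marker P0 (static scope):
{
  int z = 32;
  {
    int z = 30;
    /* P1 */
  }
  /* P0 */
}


z declared in the same block as P0
z = 32


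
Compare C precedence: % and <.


'%' is multiplicative (level 10); '<' is relational (level 7)
Higher level binds tighter
'%' has higher precedence than '<'


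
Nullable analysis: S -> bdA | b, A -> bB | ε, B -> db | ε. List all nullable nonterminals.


A nonterminal is nullable iff some alternative derives ε (directly, or every symbol in it is nullable)
Nullable: {A, B}


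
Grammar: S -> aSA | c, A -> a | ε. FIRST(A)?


Per alternative of A: FIRST(a) = {a}; FIRST(ε) = {ε}
FIRST(A) = {a, ε}


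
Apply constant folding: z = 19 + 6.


19 + 6 = 25 at compile time
Optimized: z = 25


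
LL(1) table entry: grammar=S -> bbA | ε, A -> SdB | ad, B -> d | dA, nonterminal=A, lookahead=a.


For [A, a]: 'a' ∈ FIRST(ad)
Entry: A -> ad


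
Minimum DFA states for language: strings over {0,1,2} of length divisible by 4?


Track length mod 4: states 0..3, accept at 0
Minimal DFA: 4 states


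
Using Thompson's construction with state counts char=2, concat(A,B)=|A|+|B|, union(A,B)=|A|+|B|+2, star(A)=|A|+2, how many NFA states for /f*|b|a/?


Syntax tree has 3 char leaf(s), 2 union(s), 1 star(s)
chars contribute 3×2 = 6; each union adds +2; each star adds +2
Total: 6 + 4 + 2 = 12 states


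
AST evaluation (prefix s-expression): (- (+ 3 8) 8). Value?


Evaluate inner: (+ 3 8) = 11
Evaluate root: (- 11 8) = 3
Result: 3


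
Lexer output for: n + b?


Scan left to right, longest-match per lexeme
Tokens: ID(n), OP(+), ID(b)


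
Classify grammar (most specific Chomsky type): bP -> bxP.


LHS has context (more than one symbol) and |LHS| ≤ |RHS|
Classification: Type 1 (Context-Sensitive)


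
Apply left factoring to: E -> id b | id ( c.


Common prefix: 'id'
Factored: E -> id E', E' -> b | ( c


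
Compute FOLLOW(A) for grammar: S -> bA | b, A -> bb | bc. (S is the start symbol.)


$ ∈ FOLLOW(S). For each A -> αBβ: add FIRST(β)\{ε} to FOLLOW(B); if β nullable, add FOLLOW(A).
FOLLOW(A) = {$}


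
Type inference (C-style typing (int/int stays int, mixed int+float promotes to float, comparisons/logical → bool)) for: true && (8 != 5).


Operand types: bool && bool
Rule: logical operators take bool operands and yield bool
Result type: bool


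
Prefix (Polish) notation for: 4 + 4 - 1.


left-to-right (same/higher precedence on left): tree is (- (+ 4 4) 1)
Prefix: - + 4 4 1


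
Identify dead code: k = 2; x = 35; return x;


k is assigned but never read
Dead: 'k = 2'


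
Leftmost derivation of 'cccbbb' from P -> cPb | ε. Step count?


Derivation: P => cPb => ccPbb => cccPbbb => cccbbb
Steps: 4


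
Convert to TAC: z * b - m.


Break into single-operator statements:
t1 = z * b
t2 = t1 - m


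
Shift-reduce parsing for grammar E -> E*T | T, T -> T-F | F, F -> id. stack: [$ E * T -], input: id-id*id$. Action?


no handle; shift 'id'
Action: shift


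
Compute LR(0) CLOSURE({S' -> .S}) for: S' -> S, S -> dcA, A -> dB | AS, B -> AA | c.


Start: S' -> .S
For each item with dot before a nonterminal B, add B -> .γ for every B-production
Closure: [S' -> .S, S -> .dcA]


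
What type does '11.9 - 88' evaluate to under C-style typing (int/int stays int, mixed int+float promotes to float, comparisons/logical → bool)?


Operand types: float - int
Rule: mixed int/float promotes to float; int/int stays int
Result type: float


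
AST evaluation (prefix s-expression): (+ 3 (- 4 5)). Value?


Evaluate inner: (- 4 5) = -1
Evaluate root: (+ 3 -1) = 2
Result: 2


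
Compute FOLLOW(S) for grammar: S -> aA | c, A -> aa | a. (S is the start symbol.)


$ ∈ FOLLOW(S). For each A -> αBβ: add FIRST(β)\{ε} to FOLLOW(B); if β nullable, add FOLLOW(A).
FOLLOW(S) = {$}


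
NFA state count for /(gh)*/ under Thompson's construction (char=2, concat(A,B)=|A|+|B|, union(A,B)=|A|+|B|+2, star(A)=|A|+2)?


Syntax tree has 2 char leaf(s), 0 union(s), 1 star(s)
chars contribute 2×2 = 4; each union adds +2; each star adds +2
Total: 4 + 0 + 2 = 6 states


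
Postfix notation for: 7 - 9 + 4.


Left to right (same or higher precedence on left)
Postfix: 7 9 - 4 +


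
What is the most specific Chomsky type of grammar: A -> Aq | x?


Left-linear: every RHS is a terminal or one nonterminal followed by a terminal
Classification: Type 3 (Regular)


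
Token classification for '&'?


Pattern: operator symbol
Type: OPERATOR


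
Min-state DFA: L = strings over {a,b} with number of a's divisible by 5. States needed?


Track (count of a) mod 5: states 0..4, accept at 0
Minimal DFA: 5 states


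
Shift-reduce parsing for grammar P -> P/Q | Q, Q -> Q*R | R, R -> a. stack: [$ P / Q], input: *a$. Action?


'*' can extend Q; shift to build Q -> Q*R
Action: shift


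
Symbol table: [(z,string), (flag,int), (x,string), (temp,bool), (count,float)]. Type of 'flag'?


Lookup 'flag' → type int


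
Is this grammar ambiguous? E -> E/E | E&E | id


'id/id&id' has two parse trees (no precedence encoded between / and &)
Ambiguous


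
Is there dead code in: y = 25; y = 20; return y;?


first assignment to y is overwritten before any read
Dead: 'y = 25'


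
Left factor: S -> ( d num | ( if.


Common prefix: '('
Factored: S -> ( S', S' -> d num | if


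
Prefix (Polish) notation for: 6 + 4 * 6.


'*' binds tighter: tree is (+ 6 (* 4 6))
Prefix: + 6 * 4 6


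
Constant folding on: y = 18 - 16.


18 - 16 = 2 at compile time
Optimized: y = 2


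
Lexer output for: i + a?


Scan left to right, longest-match per lexeme
Tokens: ID(i), OP(+), ID(a)


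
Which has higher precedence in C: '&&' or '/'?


'/' is multiplicative (level 10); '&&' is logical AND (level 2)
Higher level binds tighter
'/' has higher precedence than '&&'


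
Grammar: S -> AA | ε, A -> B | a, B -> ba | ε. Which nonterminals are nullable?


A nonterminal is nullable iff some alternative derives ε (directly, or every symbol in it is nullable)
Nullable: {A, B, S}


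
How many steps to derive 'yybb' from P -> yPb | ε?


Derivation: P => yPb => yyPbb => yybb
Steps: 3


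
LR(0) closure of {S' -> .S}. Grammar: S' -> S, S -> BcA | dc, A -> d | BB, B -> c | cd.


Start: S' -> .S
For each item with dot before a nonterminal B, add B -> .γ for every B-production
Closure: [S' -> .S, S -> .BcA, S -> .dc, B -> .c, B -> .cd]


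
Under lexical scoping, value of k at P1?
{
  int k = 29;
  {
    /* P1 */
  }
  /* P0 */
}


P1's block does not declare k; resolves to the enclosing declaration at depth 0
k = 29


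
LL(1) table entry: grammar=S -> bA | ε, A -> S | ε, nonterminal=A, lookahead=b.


For [A, b]: 'b' ∈ FIRST(S)
Entry: A -> S


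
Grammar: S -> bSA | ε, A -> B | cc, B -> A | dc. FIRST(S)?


Per alternative of S: FIRST(bSA) = {b}; FIRST(ε) = {ε}
FIRST(S) = {b, ε}


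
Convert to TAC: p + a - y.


Break into single-operator statements:
t1 = p + a
t2 = t1 - y


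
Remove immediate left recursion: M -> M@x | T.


Left-recursive alternatives: M@x; non-recursive: T
Introduce M': M -> TM', M' -> @xM' | ε


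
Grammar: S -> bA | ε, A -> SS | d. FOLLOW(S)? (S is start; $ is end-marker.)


$ ∈ FOLLOW(S). For each A -> αBβ: add FIRST(β)\{ε} to FOLLOW(B); if β nullable, add FOLLOW(A).
FOLLOW(S) = {$, b}


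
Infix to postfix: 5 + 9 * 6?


* has higher precedence, evaluate 9*6 first
Postfix: 5 9 6 * +


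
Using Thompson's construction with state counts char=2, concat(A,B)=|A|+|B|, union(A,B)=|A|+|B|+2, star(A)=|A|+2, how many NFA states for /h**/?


Syntax tree has 1 char leaf(s), 0 union(s), 2 star(s)
chars contribute 1×2 = 2; each union adds +2; each star adds +2
Total: 2 + 0 + 4 = 6 states


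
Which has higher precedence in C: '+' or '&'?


'+' is additive (level 9); '&' is bitwise AND (level 5)
Higher level binds tighter
'+' has higher precedence than '&'


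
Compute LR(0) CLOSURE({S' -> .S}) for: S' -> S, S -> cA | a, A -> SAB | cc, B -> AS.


Start: S' -> .S
For each item with dot before a nonterminal B, add B -> .γ for every B-production
Closure: [S' -> .S, S -> .cA, S -> .a]


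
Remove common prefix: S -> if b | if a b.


Common prefix: 'if'
Factored: S -> if S', S' -> b | a b


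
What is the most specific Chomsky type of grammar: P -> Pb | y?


Left-linear: every RHS is a terminal or one nonterminal followed by a terminal
Classification: Type 3 (Regular)


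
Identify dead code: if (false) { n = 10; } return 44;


condition is constant false, so the whole block is unreachable
Dead: 'if (false) { n = 10; }'


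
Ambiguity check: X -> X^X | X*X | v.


'v^v*v' has two parse trees (no precedence encoded between ^ and *)
Ambiguous


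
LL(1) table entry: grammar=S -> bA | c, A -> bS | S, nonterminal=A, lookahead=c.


For [A, c]: 'c' ∈ FIRST(S)
Entry: A -> S


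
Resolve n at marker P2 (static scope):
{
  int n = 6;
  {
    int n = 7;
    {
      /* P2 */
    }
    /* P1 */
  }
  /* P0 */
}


P2's block does not declare n; resolves to the enclosing declaration at depth 1
n = 7


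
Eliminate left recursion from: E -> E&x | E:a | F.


Left-recursive alternatives: E&x, E:a; non-recursive: F
Introduce E': E -> FE', E' -> &xE' | :aE' | ε


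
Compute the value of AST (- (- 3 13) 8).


Evaluate inner: (- 3 13) = -10
Evaluate root: (- -10 8) = -18
Result: -18


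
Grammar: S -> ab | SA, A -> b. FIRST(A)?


Per alternative of A: FIRST(b) = {b}
FIRST(A) = {b}


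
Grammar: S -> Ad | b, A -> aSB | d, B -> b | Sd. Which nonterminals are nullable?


A nonterminal is nullable iff some alternative derives ε (directly, or every symbol in it is nullable)
Nullable: {}


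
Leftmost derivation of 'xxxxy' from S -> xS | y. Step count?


Derivation: S => xS => xxS => xxxS => xxxxS => xxxxy
Steps: 5


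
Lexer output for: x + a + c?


Scan left to right, longest-match per lexeme
Tokens: ID(x), OP(+), ID(a), OP(+), ID(c)


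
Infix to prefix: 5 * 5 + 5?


left-to-right (same/higher precedence on left): tree is (+ (* 5 5) 5)
Prefix: + * 5 5 5


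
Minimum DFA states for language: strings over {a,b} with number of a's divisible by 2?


Track (count of a) mod 2: states 0..1, accept at 0
Minimal DFA: 2 states


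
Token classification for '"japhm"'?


Pattern: double-quoted sequence
Type: STRING_LITERAL


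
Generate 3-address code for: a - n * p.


Break into single-operator statements:
t1 = n * p
t2 = a - t1


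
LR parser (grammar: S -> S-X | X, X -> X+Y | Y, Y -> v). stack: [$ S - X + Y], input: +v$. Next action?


handle 'X+Y' on top
Action: reduce (X -> X+Y)


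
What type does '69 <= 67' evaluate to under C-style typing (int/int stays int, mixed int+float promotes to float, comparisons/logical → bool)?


Operand types: int <= int
Rule: comparison yields bool
Result type: bool


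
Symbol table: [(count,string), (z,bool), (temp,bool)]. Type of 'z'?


Lookup 'z' → type bool


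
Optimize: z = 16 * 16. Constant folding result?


16 * 16 = 256 at compile time
Optimized: z = 256


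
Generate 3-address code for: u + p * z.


Break into single-operator statements:
t1 = p * z
t2 = u + t1


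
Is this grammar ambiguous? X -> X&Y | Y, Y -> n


precedence layered via separate nonterminal Y: deterministic
Unambiguous


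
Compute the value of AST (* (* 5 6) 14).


Evaluate inner: (* 5 6) = 30
Evaluate root: (* 30 14) = 420
Result: 420


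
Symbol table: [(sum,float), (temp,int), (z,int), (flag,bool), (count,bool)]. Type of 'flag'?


Lookup 'flag' → type bool


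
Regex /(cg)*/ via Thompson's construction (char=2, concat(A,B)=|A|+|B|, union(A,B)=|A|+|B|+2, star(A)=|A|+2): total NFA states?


Syntax tree has 2 char leaf(s), 0 union(s), 1 star(s)
chars contribute 2×2 = 4; each union adds +2; each star adds +2
Total: 4 + 0 + 2 = 6 states


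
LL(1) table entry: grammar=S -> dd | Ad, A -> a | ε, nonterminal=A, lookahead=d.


For [A, d]: ε is nullable and 'd' ∈ FOLLOW(A)
Entry: A -> ε


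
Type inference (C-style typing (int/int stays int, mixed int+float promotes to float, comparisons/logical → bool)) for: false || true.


Operand types: bool || bool
Rule: logical operators take bool operands and yield bool
Result type: bool


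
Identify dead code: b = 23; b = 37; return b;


first assignment to b is overwritten before any read
Dead: 'b = 23'


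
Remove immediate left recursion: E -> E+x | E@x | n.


Left-recursive alternatives: E+x, E@x; non-recursive: n
Introduce E': E -> nE', E' -> +xE' | @xE' | ε


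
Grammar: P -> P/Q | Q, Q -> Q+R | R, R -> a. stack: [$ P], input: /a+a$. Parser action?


shift '/' to continue P -> P/Q
Action: shift


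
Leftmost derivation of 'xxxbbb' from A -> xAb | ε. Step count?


Derivation: A => xAb => xxAbb => xxxAbbb => xxxbbb
Steps: 4


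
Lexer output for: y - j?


Scan left to right, longest-match per lexeme
Tokens: ID(y), OP(-), ID(j)


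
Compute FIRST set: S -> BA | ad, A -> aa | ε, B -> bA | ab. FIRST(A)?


Per alternative of A: FIRST(aa) = {a}; FIRST(ε) = {ε}
FIRST(A) = {a, ε}


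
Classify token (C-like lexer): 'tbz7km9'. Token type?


Pattern: letter/underscore followed by alphanumerics, not a keyword
Type: IDENTIFIER


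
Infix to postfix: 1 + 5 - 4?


Left to right (same or higher precedence on left)
Postfix: 1 5 + 4 -


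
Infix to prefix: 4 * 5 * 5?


left-to-right (same/higher precedence on left): tree is (* (* 4 5) 5)
Prefix: * * 4 5 5


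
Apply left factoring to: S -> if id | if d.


Common prefix: 'if'
Factored: S -> if S', S' -> id | d


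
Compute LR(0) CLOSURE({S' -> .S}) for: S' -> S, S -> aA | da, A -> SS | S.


Start: S' -> .S
For each item with dot before a nonterminal B, add B -> .γ for every B-production
Closure: [S' -> .S, S -> .aA, S -> .da]


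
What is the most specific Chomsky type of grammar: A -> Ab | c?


Left-linear: every RHS is a terminal or one nonterminal followed by a terminal
Classification: Type 3 (Regular)


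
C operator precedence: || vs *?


'*' is multiplicative (level 10); '||' is logical OR (level 1)
Higher level binds tighter
'*' has higher precedence than '||'


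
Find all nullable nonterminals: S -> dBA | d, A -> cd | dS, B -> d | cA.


A nonterminal is nullable iff some alternative derives ε (directly, or every symbol in it is nullable)
Nullable: {}


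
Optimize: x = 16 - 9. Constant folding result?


16 - 9 = 7 at compile time
Optimized: x = 7


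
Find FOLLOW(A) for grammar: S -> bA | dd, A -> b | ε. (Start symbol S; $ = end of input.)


$ ∈ FOLLOW(S). For each A -> αBβ: add FIRST(β)\{ε} to FOLLOW(B); if β nullable, add FOLLOW(A).
FOLLOW(A) = {$}


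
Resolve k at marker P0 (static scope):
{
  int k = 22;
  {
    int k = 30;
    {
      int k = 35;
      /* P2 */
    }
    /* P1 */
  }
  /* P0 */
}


k declared in the same block as P0
k = 22


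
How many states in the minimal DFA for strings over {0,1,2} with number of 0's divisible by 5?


Track (count of 0) mod 5: states 0..4, accept at 0
Minimal DFA: 5 states


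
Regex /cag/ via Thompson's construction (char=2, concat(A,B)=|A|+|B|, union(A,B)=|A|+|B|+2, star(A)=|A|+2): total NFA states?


Syntax tree has 3 char leaf(s), 0 union(s), 0 star(s)
chars contribute 3×2 = 6; each union adds +2; each star adds +2
Total: 6 + 0 + 0 = 6 states


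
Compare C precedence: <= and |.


'<=' is relational (level 7); '|' is bitwise OR (level 3)
Higher level binds tighter
'<=' has higher precedence than '|'


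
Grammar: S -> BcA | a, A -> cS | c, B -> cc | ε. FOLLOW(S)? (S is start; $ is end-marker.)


$ ∈ FOLLOW(S). For each A -> αBβ: add FIRST(β)\{ε} to FOLLOW(B); if β nullable, add FOLLOW(A).
FOLLOW(S) = {$}


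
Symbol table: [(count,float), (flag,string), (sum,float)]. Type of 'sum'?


Lookup 'sum' → type float


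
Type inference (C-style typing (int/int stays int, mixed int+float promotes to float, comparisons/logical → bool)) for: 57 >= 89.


Operand types: int >= int
Rule: comparison yields bool
Result type: bool


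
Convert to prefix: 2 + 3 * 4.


'*' binds tighter: tree is (+ 2 (* 3 4))
Prefix: + 2 * 3 4


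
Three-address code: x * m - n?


Break into single-operator statements:
t1 = x * m
t2 = t1 - n


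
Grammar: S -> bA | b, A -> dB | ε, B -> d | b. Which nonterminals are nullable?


A nonterminal is nullable iff some alternative derives ε (directly, or every symbol in it is nullable)
Nullable: {A}


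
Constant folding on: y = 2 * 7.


2 * 7 = 14 at compile time
Optimized: y = 14


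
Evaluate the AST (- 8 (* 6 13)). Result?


Evaluate inner: (* 6 13) = 78
Evaluate root: (- 8 78) = -70
Result: -70


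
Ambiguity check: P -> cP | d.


right-linear, alternatives start with distinct terminals 'c' vs 'd': unique leftmost derivation
Unambiguous


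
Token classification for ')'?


Pattern: delimiter/punctuation
Type: PUNCTUATION


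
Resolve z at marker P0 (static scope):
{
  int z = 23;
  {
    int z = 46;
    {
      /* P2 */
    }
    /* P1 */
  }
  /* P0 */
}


z declared in the same block as P0
z = 23


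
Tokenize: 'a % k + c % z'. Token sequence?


Scan left to right, longest-match per lexeme
Tokens: ID(a), OP(%), ID(k), OP(+), ID(c), OP(%), ID(z)


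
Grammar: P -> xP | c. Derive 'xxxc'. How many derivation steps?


Derivation: P => xP => xxP => xxxP => xxxc
Steps: 4


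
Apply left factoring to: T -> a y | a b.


Common prefix: 'a'
Factored: T -> a T', T' -> y | b


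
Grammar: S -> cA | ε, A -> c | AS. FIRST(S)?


Per alternative of S: FIRST(cA) = {c}; FIRST(ε) = {ε}
FIRST(S) = {c, ε}


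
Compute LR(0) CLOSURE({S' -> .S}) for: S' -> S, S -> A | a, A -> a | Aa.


Start: S' -> .S
For each item with dot before a nonterminal B, add B -> .γ for every B-production
Closure: [S' -> .S, S -> .A, S -> .a, A -> .a, A -> .Aa]


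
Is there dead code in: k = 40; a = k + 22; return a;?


k is read by a's definition; a is returned
No dead code


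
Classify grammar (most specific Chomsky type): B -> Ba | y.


Left-linear: every RHS is a terminal or one nonterminal followed by a terminal
Classification: Type 3 (Regular)


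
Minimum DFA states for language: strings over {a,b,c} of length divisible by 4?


Track length mod 4: states 0..3, accept at 0
Minimal DFA: 4 states


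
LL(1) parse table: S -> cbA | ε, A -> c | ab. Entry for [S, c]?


For [S, c]: 'c' ∈ FIRST(cbA)
Entry: S -> cbA


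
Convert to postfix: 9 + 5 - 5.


Left to right (same or higher precedence on left)
Postfix: 9 5 + 5 -


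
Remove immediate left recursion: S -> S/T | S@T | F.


Left-recursive alternatives: S/T, S@T; non-recursive: F
Introduce S': S -> FS', S' -> /TS' | @TS' | ε


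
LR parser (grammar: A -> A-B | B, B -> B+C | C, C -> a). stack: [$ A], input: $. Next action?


start symbol A on stack, input exhausted
Action: accept


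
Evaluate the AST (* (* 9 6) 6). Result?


Evaluate inner: (* 9 6) = 54
Evaluate root: (* 54 6) = 324
Result: 324


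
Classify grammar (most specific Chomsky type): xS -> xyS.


LHS has context (more than one symbol) and |LHS| ≤ |RHS|
Classification: Type 1 (Context-Sensitive)


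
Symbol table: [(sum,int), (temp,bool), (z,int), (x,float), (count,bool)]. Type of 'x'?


Lookup 'x' → type float


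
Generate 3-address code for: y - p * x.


Break into single-operator statements:
t1 = p * x
t2 = y - t1


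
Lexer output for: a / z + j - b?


Scan left to right, longest-match per lexeme
Tokens: ID(a), OP(/), ID(z), OP(+), ID(j), OP(-), ID(b)


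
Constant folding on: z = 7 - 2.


7 - 2 = 5 at compile time
Optimized: z = 5


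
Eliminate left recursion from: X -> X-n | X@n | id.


Left-recursive alternatives: X-n, X@n; non-recursive: id
Introduce X': X -> idX', X' -> -nX' | @nX' | ε


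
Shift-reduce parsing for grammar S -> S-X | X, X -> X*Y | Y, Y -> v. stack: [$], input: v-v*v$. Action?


no handle on stack; shift 'v'
Action: shift


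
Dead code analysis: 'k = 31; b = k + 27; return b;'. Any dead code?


k is read by b's definition; b is returned
No dead code


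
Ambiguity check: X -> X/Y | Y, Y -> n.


precedence layered via separate nonterminal Y: deterministic
Unambiguous


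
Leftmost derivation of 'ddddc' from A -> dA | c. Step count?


Derivation: A => dA => ddA => dddA => ddddA => ddddc
Steps: 5


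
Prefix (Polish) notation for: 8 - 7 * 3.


'*' binds tighter: tree is (- 8 (* 7 3))
Prefix: - 8 * 7 3


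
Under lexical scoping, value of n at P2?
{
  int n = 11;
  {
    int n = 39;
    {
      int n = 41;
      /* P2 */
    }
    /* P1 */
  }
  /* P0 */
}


n declared in the same block as P2
n = 41


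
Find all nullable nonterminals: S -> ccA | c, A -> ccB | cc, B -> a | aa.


A nonterminal is nullable iff some alternative derives ε (directly, or every symbol in it is nullable)
Nullable: {}


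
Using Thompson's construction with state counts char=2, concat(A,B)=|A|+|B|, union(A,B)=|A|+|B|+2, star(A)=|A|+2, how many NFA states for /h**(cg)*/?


Syntax tree has 3 char leaf(s), 0 union(s), 3 star(s)
chars contribute 3×2 = 6; each union adds +2; each star adds +2
Total: 6 + 0 + 6 = 12 states


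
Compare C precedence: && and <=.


'<=' is relational (level 7); '&&' is logical AND (level 2)
Higher level binds tighter
'<=' has higher precedence than '&&'


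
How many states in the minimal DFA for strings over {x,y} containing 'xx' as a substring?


KMP-style automaton: 2 progress states + 1 absorbing accept = 3
Minimal DFA: 3 states


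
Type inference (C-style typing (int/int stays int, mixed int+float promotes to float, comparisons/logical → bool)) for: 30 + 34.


Operand types: int + int
Rule: mixed int/float promotes to float; int/int stays int
Result type: int


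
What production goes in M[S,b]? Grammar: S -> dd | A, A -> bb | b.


For [S, b]: 'b' ∈ FIRST(A)
Entry: S -> A


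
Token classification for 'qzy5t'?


Pattern: letter/underscore followed by alphanumerics, not a keyword
Type: IDENTIFIER


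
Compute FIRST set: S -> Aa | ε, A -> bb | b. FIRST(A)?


Per alternative of A: FIRST(bb) = {b}; FIRST(b) = {b}
FIRST(A) = {b}


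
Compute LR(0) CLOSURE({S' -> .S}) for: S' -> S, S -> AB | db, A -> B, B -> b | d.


Start: S' -> .S
For each item with dot before a nonterminal B, add B -> .γ for every B-production
Closure: [S' -> .S, S -> .AB, S -> .db, A -> .B, B -> .b, B -> .d]


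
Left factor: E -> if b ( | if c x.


Common prefix: 'if'
Factored: E -> if E', E' -> b ( | c x


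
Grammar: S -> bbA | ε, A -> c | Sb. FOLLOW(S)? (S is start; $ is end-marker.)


$ ∈ FOLLOW(S). For each A -> αBβ: add FIRST(β)\{ε} to FOLLOW(B); if β nullable, add FOLLOW(A).
FOLLOW(S) = {$, b}


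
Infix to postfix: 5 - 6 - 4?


Left to right (same or higher precedence on left)
Postfix: 5 6 - 4 -


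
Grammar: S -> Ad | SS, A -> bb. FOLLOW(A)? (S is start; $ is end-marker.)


$ ∈ FOLLOW(S). For each A -> αBβ: add FIRST(β)\{ε} to FOLLOW(B); if β nullable, add FOLLOW(A).
FOLLOW(A) = {d}


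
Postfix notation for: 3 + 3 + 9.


Left to right (same or higher precedence on left)
Postfix: 3 3 + 9 +


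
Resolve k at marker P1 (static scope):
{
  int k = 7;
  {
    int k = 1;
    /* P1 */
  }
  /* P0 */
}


k declared in the same block as P1
k = 1


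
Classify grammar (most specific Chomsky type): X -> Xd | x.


Left-linear: every RHS is a terminal or one nonterminal followed by a terminal
Classification: Type 3 (Regular)


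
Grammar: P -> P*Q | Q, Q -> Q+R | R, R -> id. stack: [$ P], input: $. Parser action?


start symbol P on stack, input exhausted
Action: accept


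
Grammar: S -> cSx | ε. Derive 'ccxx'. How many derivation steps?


Derivation: S => cSx => ccSxx => ccxx
Steps: 3


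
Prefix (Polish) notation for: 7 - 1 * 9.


'*' binds tighter: tree is (- 7 (* 1 9))
Prefix: - 7 * 1 9


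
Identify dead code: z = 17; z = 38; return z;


first assignment to z is overwritten before any read
Dead: 'z = 17'


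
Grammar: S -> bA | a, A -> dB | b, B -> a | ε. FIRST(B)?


Per alternative of B: FIRST(a) = {a}; FIRST(ε) = {ε}
FIRST(B) = {a, ε}


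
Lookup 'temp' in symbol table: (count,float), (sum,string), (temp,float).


Lookup 'temp' → type float


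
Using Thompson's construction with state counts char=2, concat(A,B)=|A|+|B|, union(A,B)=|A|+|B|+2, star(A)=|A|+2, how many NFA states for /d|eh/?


Syntax tree has 3 char leaf(s), 1 union(s), 0 star(s)
chars contribute 3×2 = 6; each union adds +2; each star adds +2
Total: 6 + 2 + 0 = 8 states


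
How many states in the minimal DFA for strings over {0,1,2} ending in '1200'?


Track the longest suffix of input matching a prefix of '1200': 5 classes (prefixes of length 0..4)
Minimal DFA: 5 states


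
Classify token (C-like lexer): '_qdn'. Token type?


Pattern: letter/underscore followed by alphanumerics, not a keyword
Type: IDENTIFIER


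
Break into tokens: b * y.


Scan left to right, longest-match per lexeme
Tokens: ID(b), OP(*), ID(y)


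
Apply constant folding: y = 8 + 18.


8 + 18 = 26 at compile time
Optimized: y = 26


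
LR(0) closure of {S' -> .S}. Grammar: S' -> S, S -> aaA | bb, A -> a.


Start: S' -> .S
For each item with dot before a nonterminal B, add B -> .γ for every B-production
Closure: [S' -> .S, S -> .aaA, S -> .bb]


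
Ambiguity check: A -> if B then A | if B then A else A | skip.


dangling else: 'if B then if B then skip else skip' parses two ways
Ambiguous


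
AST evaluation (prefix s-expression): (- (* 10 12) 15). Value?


Evaluate inner: (* 10 12) = 120
Evaluate root: (- 120 15) = 105
Result: 105


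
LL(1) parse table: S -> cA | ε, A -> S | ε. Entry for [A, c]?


For [A, c]: 'c' ∈ FIRST(S)
Entry: A -> S


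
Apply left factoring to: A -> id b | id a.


Common prefix: 'id'
Factored: A -> id A', A' -> b | a


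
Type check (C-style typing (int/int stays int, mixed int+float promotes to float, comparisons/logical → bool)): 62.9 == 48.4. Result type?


Operand types: float == float
Rule: comparison yields bool
Result type: bool


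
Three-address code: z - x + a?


Break into single-operator statements:
t1 = z - x
t2 = t1 + a


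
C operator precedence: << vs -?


'-' is additive (level 9); '<<' is shift (level 8)
Higher level binds tighter
'-' has higher precedence than '<<'


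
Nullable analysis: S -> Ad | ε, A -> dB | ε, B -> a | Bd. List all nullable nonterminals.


A nonterminal is nullable iff some alternative derives ε (directly, or every symbol in it is nullable)
Nullable: {A, S}


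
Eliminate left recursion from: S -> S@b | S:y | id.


Left-recursive alternatives: S@b, S:y; non-recursive: id
Introduce S': S -> idS', S' -> @bS' | :yS' | ε


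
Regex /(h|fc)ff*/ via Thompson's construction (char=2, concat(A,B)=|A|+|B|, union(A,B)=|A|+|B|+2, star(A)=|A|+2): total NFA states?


Syntax tree has 5 char leaf(s), 1 union(s), 1 star(s)
chars contribute 5×2 = 10; each union adds +2; each star adds +2
Total: 10 + 2 + 2 = 14 states


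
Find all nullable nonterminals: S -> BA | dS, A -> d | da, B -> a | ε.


A nonterminal is nullable iff some alternative derives ε (directly, or every symbol in it is nullable)
Nullable: {B}


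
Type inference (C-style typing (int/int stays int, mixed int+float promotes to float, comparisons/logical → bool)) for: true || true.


Operand types: bool || bool
Rule: logical operators take bool operands and yield bool
Result type: bool


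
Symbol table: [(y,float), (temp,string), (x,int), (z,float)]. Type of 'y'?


Lookup 'y' → type float


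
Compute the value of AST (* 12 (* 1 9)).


Evaluate inner: (* 1 9) = 9
Evaluate root: (* 12 9) = 108
Result: 108


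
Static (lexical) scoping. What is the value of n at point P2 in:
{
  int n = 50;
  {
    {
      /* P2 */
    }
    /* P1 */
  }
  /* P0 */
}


P2's block does not declare n; resolves to the enclosing declaration at depth 0
n = 50


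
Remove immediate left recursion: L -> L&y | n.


Left-recursive alternatives: L&y; non-recursive: n
Introduce L': L -> nL', L' -> &yL' | ε


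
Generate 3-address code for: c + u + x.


Break into single-operator statements:
t1 = c + u
t2 = t1 + x


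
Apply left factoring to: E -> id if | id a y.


Common prefix: 'id'
Factored: E -> id E', E' -> if | a y


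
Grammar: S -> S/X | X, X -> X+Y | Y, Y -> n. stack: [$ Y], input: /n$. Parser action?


'Y' (not preceded by X+) is the handle for X -> Y
Action: reduce (X -> Y)


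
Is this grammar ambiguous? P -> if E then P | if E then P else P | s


dangling else: 'if E then if E then s else s' parses two ways
Ambiguous


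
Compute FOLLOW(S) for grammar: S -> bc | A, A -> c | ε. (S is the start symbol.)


$ ∈ FOLLOW(S). For each A -> αBβ: add FIRST(β)\{ε} to FOLLOW(B); if β nullable, add FOLLOW(A).
FOLLOW(S) = {$}


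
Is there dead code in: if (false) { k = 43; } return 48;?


condition is constant false, so the whole block is unreachable
Dead: 'if (false) { k = 43; }'


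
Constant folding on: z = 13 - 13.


13 - 13 = 0 at compile time
Optimized: z = 0


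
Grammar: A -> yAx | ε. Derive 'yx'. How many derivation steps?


Derivation: A => yAx => yx
Steps: 2


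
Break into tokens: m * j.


Scan left to right, longest-match per lexeme
Tokens: ID(m), OP(*), ID(j)


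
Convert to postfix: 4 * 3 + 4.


Left to right (same or higher precedence on left)
Postfix: 4 3 * 4 +


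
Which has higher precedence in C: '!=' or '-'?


'-' is additive (level 9); '!=' is equality (level 6)
Higher level binds tighter
'-' has higher precedence than '!='


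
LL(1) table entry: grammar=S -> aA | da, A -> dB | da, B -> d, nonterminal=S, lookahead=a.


For [S, a]: 'a' ∈ FIRST(aA)
Entry: S -> aA


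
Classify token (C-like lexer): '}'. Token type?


Pattern: delimiter/punctuation
Type: PUNCTUATION


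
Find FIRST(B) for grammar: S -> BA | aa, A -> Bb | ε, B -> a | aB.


Per alternative of B: FIRST(a) = {a}; FIRST(aB) = {a}
FIRST(B) = {a}


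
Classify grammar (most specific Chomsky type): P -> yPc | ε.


Single nonterminal LHS, but y^n c^n is not regular
Classification: Type 2 (Context-Free)


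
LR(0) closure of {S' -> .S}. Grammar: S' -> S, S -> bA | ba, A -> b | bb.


Start: S' -> .S
For each item with dot before a nonterminal B, add B -> .γ for every B-production
Closure: [S' -> .S, S -> .bA, S -> .ba]


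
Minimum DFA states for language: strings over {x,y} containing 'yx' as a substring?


KMP-style automaton: 2 progress states + 1 absorbing accept = 3
Minimal DFA: 3 states


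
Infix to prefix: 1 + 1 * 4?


'*' binds tighter: tree is (+ 1 (* 1 4))
Prefix: + 1 * 1 4


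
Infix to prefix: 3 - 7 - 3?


left-to-right (same/higher precedence on left): tree is (- (- 3 7) 3)
Prefix: - - 3 7 3


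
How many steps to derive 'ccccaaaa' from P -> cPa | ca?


Derivation: P => cPa => ccPaa => cccPaaa => ccccaaaa
Steps: 4


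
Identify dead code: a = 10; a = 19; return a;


first assignment to a is overwritten before any read
Dead: 'a = 10'


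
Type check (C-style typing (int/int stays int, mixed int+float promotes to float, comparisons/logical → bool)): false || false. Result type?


Operand types: bool || bool
Rule: logical operators take bool operands and yield bool
Result type: bool


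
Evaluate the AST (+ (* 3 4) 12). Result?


Evaluate inner: (* 3 4) = 12
Evaluate root: (+ 12 12) = 24
Result: 24


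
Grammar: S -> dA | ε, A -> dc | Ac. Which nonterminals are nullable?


A nonterminal is nullable iff some alternative derives ε (directly, or every symbol in it is nullable)
Nullable: {S}


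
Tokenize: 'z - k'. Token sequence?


Scan left to right, longest-match per lexeme
Tokens: ID(z), OP(-), ID(k)


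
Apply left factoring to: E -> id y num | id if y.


Common prefix: 'id'
Factored: E -> id E', E' -> y num | if y


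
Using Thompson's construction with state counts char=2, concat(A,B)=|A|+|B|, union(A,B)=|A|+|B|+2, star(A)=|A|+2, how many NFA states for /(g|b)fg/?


Syntax tree has 4 char leaf(s), 1 union(s), 0 star(s)
chars contribute 4×2 = 8; each union adds +2; each star adds +2
Total: 8 + 2 + 0 = 10 states


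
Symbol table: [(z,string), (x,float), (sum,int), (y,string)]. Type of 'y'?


Lookup 'y' → type string


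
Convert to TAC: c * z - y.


Break into single-operator statements:
t1 = c * z
t2 = t1 - y


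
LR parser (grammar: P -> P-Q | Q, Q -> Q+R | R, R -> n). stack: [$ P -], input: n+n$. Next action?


no handle ('P-' is not any RHS); shift 'n'
Action: shift


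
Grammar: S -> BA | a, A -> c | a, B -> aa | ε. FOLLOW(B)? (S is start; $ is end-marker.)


$ ∈ FOLLOW(S). For each A -> αBβ: add FIRST(β)\{ε} to FOLLOW(B); if β nullable, add FOLLOW(A).
FOLLOW(B) = {a, c}


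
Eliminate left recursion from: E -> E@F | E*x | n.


Left-recursive alternatives: E@F, E*x; non-recursive: n
Introduce E': E -> nE', E' -> @FE' | *xE' | ε


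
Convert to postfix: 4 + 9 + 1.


Left to right (same or higher precedence on left)
Postfix: 4 9 + 1 +


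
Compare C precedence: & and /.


'/' is multiplicative (level 10); '&' is bitwise AND (level 5)
Higher level binds tighter
'/' has higher precedence than '&'


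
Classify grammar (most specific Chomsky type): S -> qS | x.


Right-linear: every RHS is a terminal or a terminal followed by one nonterminal
Classification: Type 3 (Regular)


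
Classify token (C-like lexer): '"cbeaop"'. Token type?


Pattern: double-quoted sequence
Type: STRING_LITERAL


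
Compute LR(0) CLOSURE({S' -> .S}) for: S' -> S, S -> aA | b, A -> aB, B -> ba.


Start: S' -> .S
For each item with dot before a nonterminal B, add B -> .γ for every B-production
Closure: [S' -> .S, S -> .aA, S -> .b]


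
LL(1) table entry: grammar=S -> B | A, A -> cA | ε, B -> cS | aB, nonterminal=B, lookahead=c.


For [B, c]: 'c' ∈ FIRST(cS)
Entry: B -> cS


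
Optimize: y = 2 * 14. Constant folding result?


2 * 14 = 28 at compile time
Optimized: y = 28


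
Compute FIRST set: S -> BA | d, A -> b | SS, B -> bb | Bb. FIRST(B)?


Per alternative of B: FIRST(bb) = {b}; FIRST(Bb) = {b}
FIRST(B) = {b}


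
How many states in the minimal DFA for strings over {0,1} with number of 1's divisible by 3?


Track (count of 1) mod 3: states 0..2, accept at 0
Minimal DFA: 3 states


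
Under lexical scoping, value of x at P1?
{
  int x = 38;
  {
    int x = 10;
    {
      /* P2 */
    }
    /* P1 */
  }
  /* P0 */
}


x declared in the same block as P1
x = 10


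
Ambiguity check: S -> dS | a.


right-linear, alternatives start with distinct terminals 'd' vs 'a': unique leftmost derivation
Unambiguous


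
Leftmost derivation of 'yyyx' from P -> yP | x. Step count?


Derivation: P => yP => yyP => yyyP => yyyx
Steps: 4


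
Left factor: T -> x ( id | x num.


Common prefix: 'x'
Factored: T -> x T', T' -> ( id | num


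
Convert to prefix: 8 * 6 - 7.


left-to-right (same/higher precedence on left): tree is (- (* 8 6) 7)
Prefix: - * 8 6 7


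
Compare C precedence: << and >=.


'<<' is shift (level 8); '>=' is relational (level 7)
Higher level binds tighter
'<<' has higher precedence than '>='


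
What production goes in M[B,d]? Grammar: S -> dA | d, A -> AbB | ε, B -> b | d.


For [B, d]: 'd' ∈ FIRST(d)
Entry: B -> d


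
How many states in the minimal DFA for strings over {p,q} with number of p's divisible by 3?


Track (count of p) mod 3: states 0..2, accept at 0
Minimal DFA: 3 states


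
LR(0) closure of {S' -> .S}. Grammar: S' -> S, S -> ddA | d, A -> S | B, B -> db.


Start: S' -> .S
For each item with dot before a nonterminal B, add B -> .γ for every B-production
Closure: [S' -> .S, S -> .ddA, S -> .d]


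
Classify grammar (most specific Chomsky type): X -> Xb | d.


Left-linear: every RHS is a terminal or one nonterminal followed by a terminal
Classification: Type 3 (Regular)


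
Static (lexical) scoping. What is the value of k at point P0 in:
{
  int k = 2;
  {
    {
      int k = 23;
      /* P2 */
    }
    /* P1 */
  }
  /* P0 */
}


k declared in the same block as P0
k = 2


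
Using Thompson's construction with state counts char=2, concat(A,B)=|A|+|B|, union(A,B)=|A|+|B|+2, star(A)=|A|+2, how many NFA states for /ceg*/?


Syntax tree has 3 char leaf(s), 0 union(s), 1 star(s)
chars contribute 3×2 = 6; each union adds +2; each star adds +2
Total: 6 + 0 + 2 = 8 states


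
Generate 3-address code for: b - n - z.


Break into single-operator statements:
t1 = b - n
t2 = t1 - z


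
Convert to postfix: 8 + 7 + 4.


Left to right (same or higher precedence on left)
Postfix: 8 7 + 4 +


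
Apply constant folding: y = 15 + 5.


15 + 5 = 20 at compile time
Optimized: y = 20


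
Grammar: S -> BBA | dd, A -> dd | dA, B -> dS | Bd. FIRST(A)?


Per alternative of A: FIRST(dd) = {d}; FIRST(dA) = {d}
FIRST(A) = {d}


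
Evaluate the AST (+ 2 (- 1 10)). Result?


Evaluate inner: (- 1 10) = -9
Evaluate root: (+ 2 -9) = -7
Result: -7


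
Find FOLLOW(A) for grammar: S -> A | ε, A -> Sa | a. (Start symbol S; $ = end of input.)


$ ∈ FOLLOW(S). For each A -> αBβ: add FIRST(β)\{ε} to FOLLOW(B); if β nullable, add FOLLOW(A).
FOLLOW(A) = {$, a}


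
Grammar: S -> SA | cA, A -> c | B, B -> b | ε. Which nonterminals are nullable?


A nonterminal is nullable iff some alternative derives ε (directly, or every symbol in it is nullable)
Nullable: {A, B}
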